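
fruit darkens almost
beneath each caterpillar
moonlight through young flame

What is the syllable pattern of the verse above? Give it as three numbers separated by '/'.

5/7/5

Line 1: fruit(1) + darkens(2) + almost(2) = 5
Line 2: beneath(2) + each(1) + caterpillar(4) = 7
Line 3: moonlight(2) + through(1) + young(1) + flame(1) = 5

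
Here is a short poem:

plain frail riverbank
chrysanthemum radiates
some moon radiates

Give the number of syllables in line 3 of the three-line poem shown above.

Line 3: some(1) + moon(1) + radiates(3) = 5

5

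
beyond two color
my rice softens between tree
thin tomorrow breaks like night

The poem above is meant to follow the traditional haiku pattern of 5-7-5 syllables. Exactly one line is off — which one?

Line 1: beyond(2) + two(1) + color(2) = 5 ✓
Line 2: my(1) + rice(1) + softens(2) + between(2) + tree(1) = 7 ✓
Line 3: thin(1) + tomorrow(3) + breaks(1) + like(1) + night(1) = 7 (expected 5)

Line 3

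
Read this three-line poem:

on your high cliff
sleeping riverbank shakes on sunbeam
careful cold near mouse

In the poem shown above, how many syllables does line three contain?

5

Line three: "careful cold near mouse": 2+1+1+1 = 5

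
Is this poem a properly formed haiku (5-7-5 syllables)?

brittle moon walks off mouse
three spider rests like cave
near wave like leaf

No

Line 1: brittle (2), moon (1), walks (1), off (1), mouse (1) → 6 (expected 5)
Line 2: three (1), spider (2), rests (1), like (1), cave (1) → 6 (expected 7)
Line 3: near (1), wave (1), like (1), leaf (1) → 4 (expected 5)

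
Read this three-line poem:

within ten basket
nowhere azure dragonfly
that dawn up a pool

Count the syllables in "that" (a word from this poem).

1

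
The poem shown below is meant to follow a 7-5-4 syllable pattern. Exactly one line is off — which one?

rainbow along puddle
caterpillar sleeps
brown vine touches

Line 1

Line 1: rainbow(2) + along(2) + puddle(2) = 6 (expected 7)
Line 2: caterpillar(4) + sleeps(1) = 5 ✓
Line 3: brown(1) + vine(1) + touches(2) = 4 ✓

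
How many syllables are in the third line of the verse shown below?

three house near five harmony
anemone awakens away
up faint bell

3

The third line: up (1), faint (1), bell (1) → 3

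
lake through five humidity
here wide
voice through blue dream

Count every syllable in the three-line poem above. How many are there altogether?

13

Line 1: lake(1) + through(1) + five(1) + humidity(4) = 7
Line 2: here(1) + wide(1) = 2
Line 3: voice(1) + through(1) + blue(1) + dream(1) = 4
Total: 7 + 2 + 4 = 13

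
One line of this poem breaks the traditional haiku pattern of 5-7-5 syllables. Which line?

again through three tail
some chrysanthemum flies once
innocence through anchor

Line 3

Line 1: "again through three tail": 2+1+1+1 = 5 ✓
Line 2: "some chrysanthemum flies once": 1+4+1+1 = 7 ✓
Line 3: "innocence through anchor": 3+1+2 = 6 (expected 5)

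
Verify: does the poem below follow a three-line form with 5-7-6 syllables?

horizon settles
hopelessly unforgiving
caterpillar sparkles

Yes

Line 1: "horizon settles": 3+2 = 5 ✓
Line 2: "hopelessly unforgiving": 3+4 = 7 ✓
Line 3: "caterpillar sparkles": 4+2 = 6 ✓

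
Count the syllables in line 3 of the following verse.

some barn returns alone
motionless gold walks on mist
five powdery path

Line 3: five (1), powdery (3), path (1) → 5

5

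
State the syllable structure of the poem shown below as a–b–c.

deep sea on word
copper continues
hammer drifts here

Line 1: deep(1) + sea(1) + on(1) + word(1) = 4
Line 2: copper(2) + continues(3) = 5
Line 3: hammer(2) + drifts(1) + here(1) = 4

4–5–4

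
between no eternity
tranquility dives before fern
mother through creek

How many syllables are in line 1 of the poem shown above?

7

Line 1: "between no eternity": 2+1+4 = 7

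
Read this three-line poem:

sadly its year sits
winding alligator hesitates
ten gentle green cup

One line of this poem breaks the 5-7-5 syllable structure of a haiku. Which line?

The second line

Line 1: sadly (2), its (1), year (1), sits (1) → 5 ✓
Line 2: winding (2), alligator (4), hesitates (3) → 9 (expected 7)
Line 3: ten (1), gentle (2), green (1), cup (1) → 5 ✓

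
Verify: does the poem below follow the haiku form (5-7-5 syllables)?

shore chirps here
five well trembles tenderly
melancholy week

No

Line 1: "shore chirps here": 1+1+1 = 3 (expected 5)
Line 2: "five well trembles tenderly": 1+1+2+3 = 7 ✓
Line 3: "melancholy week": 4+1 = 5 ✓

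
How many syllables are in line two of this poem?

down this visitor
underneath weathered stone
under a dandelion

Line two: underneath(3) + weathered(2) + stone(1) = 6

6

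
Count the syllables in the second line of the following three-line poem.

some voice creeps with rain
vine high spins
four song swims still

The second line: vine (1), high (1), spins (1) → 3

3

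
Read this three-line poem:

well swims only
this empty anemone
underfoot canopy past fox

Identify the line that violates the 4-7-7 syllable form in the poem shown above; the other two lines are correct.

Line 1: well (1), swims (1), only (2) → 4 ✓
Line 2: this (1), empty (2), anemone (4) → 7 ✓
Line 3: underfoot (3), canopy (3), past (1), fox (1) → 8 (expected 7)

Line 3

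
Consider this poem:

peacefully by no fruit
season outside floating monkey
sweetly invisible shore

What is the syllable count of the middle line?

The middle line: season (2), outside (2), floating (2), monkey (2) → 8

8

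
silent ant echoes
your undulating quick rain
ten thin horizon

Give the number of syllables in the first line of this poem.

The first line: silent (2), ant (1), echoes (2) → 5

5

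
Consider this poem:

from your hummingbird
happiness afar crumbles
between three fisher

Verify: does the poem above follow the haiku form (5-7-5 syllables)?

Yes

Line 1: from (1), your (1), hummingbird (3) → 5 ✓
Line 2: happiness (3), afar (2), crumbles (2) → 7 ✓
Line 3: between (2), three (1), fisher (2) → 5 ✓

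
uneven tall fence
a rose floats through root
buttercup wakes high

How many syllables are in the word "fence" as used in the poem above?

1

"fence" has 1 syllable.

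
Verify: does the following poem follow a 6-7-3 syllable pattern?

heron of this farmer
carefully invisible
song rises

Line 1: heron(2) + of(1) + this(1) + farmer(2) = 6 ✓
Line 2: carefully(3) + invisible(4) = 7 ✓
Line 3: song(1) + rises(2) = 3 ✓

Yes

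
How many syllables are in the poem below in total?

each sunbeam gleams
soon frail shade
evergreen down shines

12

Line 1: each(1) + sunbeam(2) + gleams(1) = 4
Line 2: soon(1) + frail(1) + shade(1) = 3
Line 3: evergreen(3) + down(1) + shines(1) = 5
Total: 4 + 3 + 5 = 12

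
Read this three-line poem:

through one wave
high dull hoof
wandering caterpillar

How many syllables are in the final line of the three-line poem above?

The final line: wandering (3), caterpillar (4) → 7

7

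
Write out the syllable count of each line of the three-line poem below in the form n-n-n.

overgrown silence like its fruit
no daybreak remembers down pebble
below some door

8-9-4

Line 1: overgrown (3), silence (2), like (1), its (1), fruit (1) → 8
Line 2: no (1), daybreak (2), remembers (3), down (1), pebble (2) → 9
Line 3: below (2), some (1), door (1) → 4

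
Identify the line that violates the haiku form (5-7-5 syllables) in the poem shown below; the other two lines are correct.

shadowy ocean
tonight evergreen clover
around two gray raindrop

Line 1: "shadowy ocean": 3+2 = 5 ✓
Line 2: "tonight evergreen clover": 2+3+2 = 7 ✓
Line 3: "around two gray raindrop": 2+1+1+2 = 6 (expected 5)

The third line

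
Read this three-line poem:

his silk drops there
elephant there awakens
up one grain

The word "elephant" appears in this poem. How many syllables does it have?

"elephant" has 3 syllables.

3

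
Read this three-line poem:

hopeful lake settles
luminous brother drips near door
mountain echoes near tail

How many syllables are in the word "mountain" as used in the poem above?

2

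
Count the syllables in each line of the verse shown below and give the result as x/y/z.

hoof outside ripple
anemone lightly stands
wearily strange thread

5/7/5

Line 1: hoof (1), outside (2), ripple (2) → 5
Line 2: anemone (4), lightly (2), stands (1) → 7
Line 3: wearily (3), strange (1), thread (1) → 5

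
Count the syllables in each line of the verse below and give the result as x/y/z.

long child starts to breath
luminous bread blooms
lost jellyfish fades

Line 1: long (1), child (1), starts (1), to (1), breath (1) → 5
Line 2: luminous (3), bread (1), blooms (1) → 5
Line 3: lost (1), jellyfish (3), fades (1) → 5

5/5/5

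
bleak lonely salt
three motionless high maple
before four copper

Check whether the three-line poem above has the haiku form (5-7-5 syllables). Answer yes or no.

No

Line 1: "bleak lonely salt": 1+2+1 = 4 (expected 5)
Line 2: "three motionless high maple": 1+3+1+2 = 7 ✓
Line 3: "before four copper": 2+1+2 = 5 ✓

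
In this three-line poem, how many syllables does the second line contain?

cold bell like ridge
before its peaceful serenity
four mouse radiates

9

The second line: before(2) + its(1) + peaceful(2) + serenity(4) = 9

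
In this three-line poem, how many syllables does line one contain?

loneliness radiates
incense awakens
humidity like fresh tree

Line one: loneliness(3) + radiates(3) = 6

6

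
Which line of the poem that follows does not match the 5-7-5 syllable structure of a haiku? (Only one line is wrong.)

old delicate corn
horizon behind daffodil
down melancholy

Line 1: "old delicate corn": 1+3+1 = 5 ✓
Line 2: "horizon behind daffodil": 3+2+3 = 8 (expected 7)
Line 3: "down melancholy": 1+4 = 5 ✓

Line 2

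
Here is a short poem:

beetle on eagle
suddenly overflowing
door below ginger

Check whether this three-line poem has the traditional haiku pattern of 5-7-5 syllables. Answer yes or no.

Yes

Line 1: beetle(2) + on(1) + eagle(2) = 5 ✓
Line 2: suddenly(3) + overflowing(4) = 7 ✓
Line 3: door(1) + below(2) + ginger(2) = 5 ✓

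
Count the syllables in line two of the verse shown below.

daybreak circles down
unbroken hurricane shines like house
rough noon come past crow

9

Line two: "unbroken hurricane shines like house": 3+3+1+1+1 = 9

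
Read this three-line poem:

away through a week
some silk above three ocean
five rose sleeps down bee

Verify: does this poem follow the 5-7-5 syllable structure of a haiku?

Line 1: away (2), through (1), a (1), week (1) → 5 ✓
Line 2: some (1), silk (1), above (2), three (1), ocean (2) → 7 ✓
Line 3: five (1), rose (1), sleeps (1), down (1), bee (1) → 5 ✓

Yes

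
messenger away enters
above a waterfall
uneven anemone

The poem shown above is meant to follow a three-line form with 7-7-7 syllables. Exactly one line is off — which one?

Line 2

Line 1: messenger (3), away (2), enters (2) → 7 ✓
Line 2: above (2), a (1), waterfall (3) → 6 (expected 7)
Line 3: uneven (3), anemone (4) → 7 ✓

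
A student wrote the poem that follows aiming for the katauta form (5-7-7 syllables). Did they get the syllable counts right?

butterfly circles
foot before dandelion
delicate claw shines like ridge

Yes

Line 1: "butterfly circles": 3+2 = 5 ✓
Line 2: "foot before dandelion": 1+2+4 = 7 ✓
Line 3: "delicate claw shines like ridge": 3+1+1+1+1 = 7 ✓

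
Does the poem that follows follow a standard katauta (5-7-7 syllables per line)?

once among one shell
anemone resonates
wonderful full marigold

Line 1: once (1), among (2), one (1), shell (1) → 5 ✓
Line 2: anemone (4), resonates (3) → 7 ✓
Line 3: wonderful (3), full (1), marigold (3) → 7 ✓

Yes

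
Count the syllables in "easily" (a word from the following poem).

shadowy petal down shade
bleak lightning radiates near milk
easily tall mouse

3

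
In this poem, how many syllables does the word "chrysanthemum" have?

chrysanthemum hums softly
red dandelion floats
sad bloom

"chrysanthemum" has 4 syllables.

4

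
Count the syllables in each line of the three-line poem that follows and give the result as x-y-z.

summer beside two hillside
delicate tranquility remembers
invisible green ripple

Line 1: summer(2) + beside(2) + two(1) + hillside(2) = 7
Line 2: delicate(3) + tranquility(4) + remembers(3) = 10
Line 3: invisible(4) + green(1) + ripple(2) = 7

7-10-7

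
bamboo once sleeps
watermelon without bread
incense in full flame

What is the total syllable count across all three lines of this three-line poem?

Line 1: bamboo (2), once (1), sleeps (1) → 4
Line 2: watermelon (4), without (2), bread (1) → 7
Line 3: incense (2), in (1), full (1), flame (1) → 5
Total: 4 + 7 + 5 = 16

16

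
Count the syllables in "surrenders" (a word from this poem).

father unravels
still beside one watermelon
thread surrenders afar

3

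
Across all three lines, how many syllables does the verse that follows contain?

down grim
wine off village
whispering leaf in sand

12

Line 1: down (1), grim (1) → 2
Line 2: wine (1), off (1), village (2) → 4
Line 3: whispering (3), leaf (1), in (1), sand (1) → 6
Total: 2 + 4 + 6 = 12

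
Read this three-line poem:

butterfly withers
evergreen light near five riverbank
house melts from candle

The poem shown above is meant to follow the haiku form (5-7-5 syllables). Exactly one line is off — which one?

The second line

Line 1: butterfly(3) + withers(2) = 5 ✓
Line 2: evergreen(3) + light(1) + near(1) + five(1) + riverbank(3) = 9 (expected 7)
Line 3: house(1) + melts(1) + from(1) + candle(2) = 5 ✓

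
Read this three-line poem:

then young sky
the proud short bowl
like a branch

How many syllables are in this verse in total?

10

Line 1: then (1), young (1), sky (1) → 3
Line 2: the (1), proud (1), short (1), bowl (1) → 4
Line 3: like (1), a (1), branch (1) → 3
Total: 3 + 4 + 3 = 10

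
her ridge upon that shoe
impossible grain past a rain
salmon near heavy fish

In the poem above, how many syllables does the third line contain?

6

The third line: "salmon near heavy fish": 2+1+2+1 = 6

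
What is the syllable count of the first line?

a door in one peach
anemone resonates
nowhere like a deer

5

The first line: "a door in one peach": 1+1+1+1+1 = 5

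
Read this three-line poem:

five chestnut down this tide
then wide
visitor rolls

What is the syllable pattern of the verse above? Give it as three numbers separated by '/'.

Line 1: five(1) + chestnut(2) + down(1) + this(1) + tide(1) = 6
Line 2: then(1) + wide(1) = 2
Line 3: visitor(3) + rolls(1) = 4

6/2/4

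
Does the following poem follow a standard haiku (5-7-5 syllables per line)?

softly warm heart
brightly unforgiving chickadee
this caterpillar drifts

No

Line 1: softly (2), warm (1), heart (1) → 4 (expected 5)
Line 2: brightly (2), unforgiving (4), chickadee (3) → 9 (expected 7)
Line 3: this (1), caterpillar (4), drifts (1) → 6 (expected 5)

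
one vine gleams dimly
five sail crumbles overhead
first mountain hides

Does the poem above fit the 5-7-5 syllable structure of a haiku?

Line 1: "one vine gleams dimly": 1+1+1+2 = 5 ✓
Line 2: "five sail crumbles overhead": 1+1+2+3 = 7 ✓
Line 3: "first mountain hides": 1+2+1 = 4 (expected 5)

No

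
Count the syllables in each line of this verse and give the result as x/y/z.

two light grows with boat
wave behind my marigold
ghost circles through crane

5/7/5

Line 1: two (1), light (1), grows (1), with (1), boat (1) → 5
Line 2: wave (1), behind (2), my (1), marigold (3) → 7
Line 3: ghost (1), circles (2), through (1), crane (1) → 5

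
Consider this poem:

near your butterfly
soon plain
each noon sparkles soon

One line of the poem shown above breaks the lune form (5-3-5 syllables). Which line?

Line 1: "near your butterfly": 1+1+3 = 5 ✓
Line 2: "soon plain": 1+1 = 2 (expected 3)
Line 3: "each noon sparkles soon": 1+1+2+1 = 5 ✓

The second line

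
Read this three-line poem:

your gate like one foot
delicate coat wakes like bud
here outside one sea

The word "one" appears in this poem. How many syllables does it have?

1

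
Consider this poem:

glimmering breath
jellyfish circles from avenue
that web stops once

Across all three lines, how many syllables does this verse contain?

Line 1: "glimmering breath": 3+1 = 4
Line 2: "jellyfish circles from avenue": 3+2+1+3 = 9
Line 3: "that web stops once": 1+1+1+1 = 4
Total: 4 + 9 + 4 = 17

17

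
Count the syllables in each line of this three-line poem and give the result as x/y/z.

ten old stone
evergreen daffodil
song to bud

Line 1: "ten old stone": 1+1+1 = 3
Line 2: "evergreen daffodil": 3+3 = 6
Line 3: "song to bud": 1+1+1 = 3

3/6/3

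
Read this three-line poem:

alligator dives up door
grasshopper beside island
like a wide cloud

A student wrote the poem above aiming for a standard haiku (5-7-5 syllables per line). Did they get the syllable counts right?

Line 1: alligator(4) + dives(1) + up(1) + door(1) = 7 (expected 5)
Line 2: grasshopper(3) + beside(2) + island(2) = 7 ✓
Line 3: like(1) + a(1) + wide(1) + cloud(1) = 4 (expected 5)

No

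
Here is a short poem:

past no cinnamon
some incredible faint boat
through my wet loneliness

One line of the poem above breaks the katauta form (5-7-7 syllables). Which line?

The third line

Line 1: past(1) + no(1) + cinnamon(3) = 5 ✓
Line 2: some(1) + incredible(4) + faint(1) + boat(1) = 7 ✓
Line 3: through(1) + my(1) + wet(1) + loneliness(3) = 6 (expected 7)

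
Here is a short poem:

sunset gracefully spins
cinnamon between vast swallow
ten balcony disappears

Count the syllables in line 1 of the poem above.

Line 1: "sunset gracefully spins": 2+3+1 = 6

6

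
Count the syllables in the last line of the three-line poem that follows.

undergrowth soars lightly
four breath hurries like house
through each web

3

The last line: through (1), each (1), web (1) → 3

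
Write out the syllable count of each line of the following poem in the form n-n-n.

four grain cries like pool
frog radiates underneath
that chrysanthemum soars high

5-7-7

Line 1: four (1), grain (1), cries (1), like (1), pool (1) → 5
Line 2: frog (1), radiates (3), underneath (3) → 7
Line 3: that (1), chrysanthemum (4), soars (1), high (1) → 7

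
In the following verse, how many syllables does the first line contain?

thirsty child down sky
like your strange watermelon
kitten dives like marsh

The first line: thirsty(2) + child(1) + down(1) + sky(1) = 5

5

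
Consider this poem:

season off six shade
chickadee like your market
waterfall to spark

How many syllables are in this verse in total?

17

Line 1: season (2), off (1), six (1), shade (1) → 5
Line 2: chickadee (3), like (1), your (1), market (2) → 7
Line 3: waterfall (3), to (1), spark (1) → 5
Total: 5 + 7 + 5 = 17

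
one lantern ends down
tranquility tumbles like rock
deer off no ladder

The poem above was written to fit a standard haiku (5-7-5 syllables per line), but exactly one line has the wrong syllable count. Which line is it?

The second line

Line 1: one(1) + lantern(2) + ends(1) + down(1) = 5 ✓
Line 2: tranquility(4) + tumbles(2) + like(1) + rock(1) = 8 (expected 7)
Line 3: deer(1) + off(1) + no(1) + ladder(2) = 5 ✓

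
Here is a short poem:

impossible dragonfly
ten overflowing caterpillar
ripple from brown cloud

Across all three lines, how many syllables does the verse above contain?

21

Line 1: impossible(4) + dragonfly(3) = 7
Line 2: ten(1) + overflowing(4) + caterpillar(4) = 9
Line 3: ripple(2) + from(1) + brown(1) + cloud(1) = 5
Total: 7 + 9 + 5 = 21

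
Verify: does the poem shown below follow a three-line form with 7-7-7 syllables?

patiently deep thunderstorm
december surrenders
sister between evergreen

Line 1: patiently (3), deep (1), thunderstorm (3) → 7 ✓
Line 2: december (3), surrenders (3) → 6 (expected 7)
Line 3: sister (2), between (2), evergreen (3) → 7 ✓

No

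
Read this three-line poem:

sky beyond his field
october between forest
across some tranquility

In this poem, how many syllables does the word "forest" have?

2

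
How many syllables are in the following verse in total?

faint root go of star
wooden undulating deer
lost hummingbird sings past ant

Line 1: faint(1) + root(1) + go(1) + of(1) + star(1) = 5
Line 2: wooden(2) + undulating(4) + deer(1) = 7
Line 3: lost(1) + hummingbird(3) + sings(1) + past(1) + ant(1) = 7
Total: 5 + 7 + 7 = 19

19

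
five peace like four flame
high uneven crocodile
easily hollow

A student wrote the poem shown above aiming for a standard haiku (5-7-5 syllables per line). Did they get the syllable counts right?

Yes

Line 1: "five peace like four flame": 1+1+1+1+1 = 5 ✓
Line 2: "high uneven crocodile": 1+3+3 = 7 ✓
Line 3: "easily hollow": 3+2 = 5 ✓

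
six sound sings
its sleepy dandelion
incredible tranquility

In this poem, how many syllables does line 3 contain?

8

Line 3: incredible(4) + tranquility(4) = 8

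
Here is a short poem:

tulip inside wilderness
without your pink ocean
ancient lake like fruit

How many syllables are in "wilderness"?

3

"wilderness" has 3 syllables.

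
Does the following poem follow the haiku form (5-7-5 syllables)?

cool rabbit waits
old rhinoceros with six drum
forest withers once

No

Line 1: cool (1), rabbit (2), waits (1) → 4 (expected 5)
Line 2: old (1), rhinoceros (4), with (1), six (1), drum (1) → 8 (expected 7)
Line 3: forest (2), withers (2), once (1) → 5 ✓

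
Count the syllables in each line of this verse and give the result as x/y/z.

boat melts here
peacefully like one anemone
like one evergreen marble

3/9/7

Line 1: boat(1) + melts(1) + here(1) = 3
Line 2: peacefully(3) + like(1) + one(1) + anemone(4) = 9
Line 3: like(1) + one(1) + evergreen(3) + marble(2) = 7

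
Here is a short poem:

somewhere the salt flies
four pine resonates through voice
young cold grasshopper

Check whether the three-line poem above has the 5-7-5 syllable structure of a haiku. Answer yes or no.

Line 1: somewhere (2), the (1), salt (1), flies (1) → 5 ✓
Line 2: four (1), pine (1), resonates (3), through (1), voice (1) → 7 ✓
Line 3: young (1), cold (1), grasshopper (3) → 5 ✓

Yes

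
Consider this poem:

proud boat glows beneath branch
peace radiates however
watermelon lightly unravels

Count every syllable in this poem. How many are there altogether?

Line 1: proud (1), boat (1), glows (1), beneath (2), branch (1) → 6
Line 2: peace (1), radiates (3), however (3) → 7
Line 3: watermelon (4), lightly (2), unravels (3) → 9
Total: 6 + 7 + 9 = 22

22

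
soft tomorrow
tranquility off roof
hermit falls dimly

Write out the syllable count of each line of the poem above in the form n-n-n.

Line 1: soft (1), tomorrow (3) → 4
Line 2: tranquility (4), off (1), roof (1) → 6
Line 3: hermit (2), falls (1), dimly (2) → 5

4-6-5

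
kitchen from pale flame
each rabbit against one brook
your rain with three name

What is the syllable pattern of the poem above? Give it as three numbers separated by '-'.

Line 1: kitchen (2), from (1), pale (1), flame (1) → 5
Line 2: each (1), rabbit (2), against (2), one (1), brook (1) → 7
Line 3: your (1), rain (1), with (1), three (1), name (1) → 5

5-7-5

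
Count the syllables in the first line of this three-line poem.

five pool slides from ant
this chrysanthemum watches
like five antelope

5

The first line: five(1) + pool(1) + slides(1) + from(1) + ant(1) = 5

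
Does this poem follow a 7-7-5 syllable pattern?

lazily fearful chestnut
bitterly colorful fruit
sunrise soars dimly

Yes

Line 1: "lazily fearful chestnut": 3+2+2 = 7 ✓
Line 2: "bitterly colorful fruit": 3+3+1 = 7 ✓
Line 3: "sunrise soars dimly": 2+1+2 = 5 ✓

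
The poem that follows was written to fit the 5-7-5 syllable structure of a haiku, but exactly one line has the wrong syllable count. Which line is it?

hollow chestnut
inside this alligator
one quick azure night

The first line

Line 1: hollow (2), chestnut (2) → 4 (expected 5)
Line 2: inside (2), this (1), alligator (4) → 7 ✓
Line 3: one (1), quick (1), azure (2), night (1) → 5 ✓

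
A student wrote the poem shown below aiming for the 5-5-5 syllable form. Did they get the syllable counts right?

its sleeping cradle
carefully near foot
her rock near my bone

Yes

Line 1: its(1) + sleeping(2) + cradle(2) = 5 ✓
Line 2: carefully(3) + near(1) + foot(1) = 5 ✓
Line 3: her(1) + rock(1) + near(1) + my(1) + bone(1) = 5 ✓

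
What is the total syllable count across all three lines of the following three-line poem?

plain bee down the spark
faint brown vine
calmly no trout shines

Line 1: plain (1), bee (1), down (1), the (1), spark (1) → 5
Line 2: faint (1), brown (1), vine (1) → 3
Line 3: calmly (2), no (1), trout (1), shines (1) → 5
Total: 5 + 3 + 5 = 13

13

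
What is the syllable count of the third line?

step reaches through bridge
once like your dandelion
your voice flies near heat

The third line: "your voice flies near heat": 1+1+1+1+1 = 5

5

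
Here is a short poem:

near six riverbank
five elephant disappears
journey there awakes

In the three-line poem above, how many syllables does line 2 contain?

Line 2: five(1) + elephant(3) + disappears(3) = 7

7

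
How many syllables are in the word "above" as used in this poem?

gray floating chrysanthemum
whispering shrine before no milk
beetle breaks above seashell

"above" has 2 syllables.

2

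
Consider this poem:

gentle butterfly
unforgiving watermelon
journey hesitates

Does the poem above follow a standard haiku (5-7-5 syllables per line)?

Line 1: gentle (2), butterfly (3) → 5 ✓
Line 2: unforgiving (4), watermelon (4) → 8 (expected 7)
Line 3: journey (2), hesitates (3) → 5 ✓

No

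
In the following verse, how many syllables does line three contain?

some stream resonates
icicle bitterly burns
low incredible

5

Line three: low (1), incredible (4) → 5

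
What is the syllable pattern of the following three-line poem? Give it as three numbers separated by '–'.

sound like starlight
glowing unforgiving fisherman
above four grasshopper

Line 1: "sound like starlight": 1+1+2 = 4
Line 2: "glowing unforgiving fisherman": 2+4+3 = 9
Line 3: "above four grasshopper": 2+1+3 = 6

4–9–6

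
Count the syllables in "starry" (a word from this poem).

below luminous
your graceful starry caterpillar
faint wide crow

"starry" has 2 syllables.

2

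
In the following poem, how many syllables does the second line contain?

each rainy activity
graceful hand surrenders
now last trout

6

The second line: "graceful hand surrenders": 2+1+3 = 6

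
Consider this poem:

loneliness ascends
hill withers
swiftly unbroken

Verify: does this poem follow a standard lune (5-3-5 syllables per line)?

Line 1: loneliness(3) + ascends(2) = 5 ✓
Line 2: hill(1) + withers(2) = 3 ✓
Line 3: swiftly(2) + unbroken(3) = 5 ✓

Yes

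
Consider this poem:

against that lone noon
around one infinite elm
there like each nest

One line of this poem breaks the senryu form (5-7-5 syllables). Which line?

Line 1: against(2) + that(1) + lone(1) + noon(1) = 5 ✓
Line 2: around(2) + one(1) + infinite(3) + elm(1) = 7 ✓
Line 3: there(1) + like(1) + each(1) + nest(1) = 4 (expected 5)

Line 3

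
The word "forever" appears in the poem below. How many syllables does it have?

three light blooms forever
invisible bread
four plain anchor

3

"forever" has 3 syllables.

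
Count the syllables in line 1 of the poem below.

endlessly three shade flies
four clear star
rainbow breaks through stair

Line 1: endlessly(3) + three(1) + shade(1) + flies(1) = 6

6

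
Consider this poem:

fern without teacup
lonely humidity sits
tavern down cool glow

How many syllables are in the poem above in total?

17

Line 1: fern (1), without (2), teacup (2) → 5
Line 2: lonely (2), humidity (4), sits (1) → 7
Line 3: tavern (2), down (1), cool (1), glow (1) → 5
Total: 5 + 7 + 5 = 17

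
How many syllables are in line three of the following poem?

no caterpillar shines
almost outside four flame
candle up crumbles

Line three: candle(2) + up(1) + crumbles(2) = 5

5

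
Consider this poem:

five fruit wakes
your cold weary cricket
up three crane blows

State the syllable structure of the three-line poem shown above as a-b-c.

Line 1: five (1), fruit (1), wakes (1) → 3
Line 2: your (1), cold (1), weary (2), cricket (2) → 6
Line 3: up (1), three (1), crane (1), blows (1) → 4

3-6-4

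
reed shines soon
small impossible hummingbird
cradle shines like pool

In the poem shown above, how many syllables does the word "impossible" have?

4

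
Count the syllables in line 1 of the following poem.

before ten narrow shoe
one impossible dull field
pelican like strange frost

6

Line 1: before(2) + ten(1) + narrow(2) + shoe(1) = 6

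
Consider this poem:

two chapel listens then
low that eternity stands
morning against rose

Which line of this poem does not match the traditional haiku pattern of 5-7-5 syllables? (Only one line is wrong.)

Line 1: two(1) + chapel(2) + listens(2) + then(1) = 6 (expected 5)
Line 2: low(1) + that(1) + eternity(4) + stands(1) = 7 ✓
Line 3: morning(2) + against(2) + rose(1) = 5 ✓

Line 1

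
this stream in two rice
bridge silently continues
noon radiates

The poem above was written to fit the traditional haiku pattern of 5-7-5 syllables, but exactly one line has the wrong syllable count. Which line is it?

Line 1: this(1) + stream(1) + in(1) + two(1) + rice(1) = 5 ✓
Line 2: bridge(1) + silently(3) + continues(3) = 7 ✓
Line 3: noon(1) + radiates(3) = 4 (expected 5)

The third line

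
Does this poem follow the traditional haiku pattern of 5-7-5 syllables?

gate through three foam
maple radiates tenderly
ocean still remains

Line 1: gate(1) + through(1) + three(1) + foam(1) = 4 (expected 5)
Line 2: maple(2) + radiates(3) + tenderly(3) = 8 (expected 7)
Line 3: ocean(2) + still(1) + remains(2) = 5 ✓

No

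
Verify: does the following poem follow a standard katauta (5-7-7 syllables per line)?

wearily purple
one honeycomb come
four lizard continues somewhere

No

Line 1: wearily (3), purple (2) → 5 ✓
Line 2: one (1), honeycomb (3), come (1) → 5 (expected 7)
Line 3: four (1), lizard (2), continues (3), somewhere (2) → 8 (expected 7)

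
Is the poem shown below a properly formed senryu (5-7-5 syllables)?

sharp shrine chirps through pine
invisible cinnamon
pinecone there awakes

Line 1: sharp (1), shrine (1), chirps (1), through (1), pine (1) → 5 ✓
Line 2: invisible (4), cinnamon (3) → 7 ✓
Line 3: pinecone (2), there (1), awakes (2) → 5 ✓

Yes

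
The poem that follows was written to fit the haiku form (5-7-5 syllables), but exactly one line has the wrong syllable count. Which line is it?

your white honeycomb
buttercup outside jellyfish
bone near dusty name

Line 1: your (1), white (1), honeycomb (3) → 5 ✓
Line 2: buttercup (3), outside (2), jellyfish (3) → 8 (expected 7)
Line 3: bone (1), near (1), dusty (2), name (1) → 5 ✓

Line 2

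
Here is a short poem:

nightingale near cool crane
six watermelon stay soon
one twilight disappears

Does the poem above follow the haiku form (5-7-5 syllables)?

No

Line 1: "nightingale near cool crane": 3+1+1+1 = 6 (expected 5)
Line 2: "six watermelon stay soon": 1+4+1+1 = 7 ✓
Line 3: "one twilight disappears": 1+2+3 = 6 (expected 5)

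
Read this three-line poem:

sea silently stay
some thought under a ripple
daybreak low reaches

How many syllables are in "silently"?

3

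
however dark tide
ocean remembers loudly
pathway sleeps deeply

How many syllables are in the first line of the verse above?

The first line: however (3), dark (1), tide (1) → 5

5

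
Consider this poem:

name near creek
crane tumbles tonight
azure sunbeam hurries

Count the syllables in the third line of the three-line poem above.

The third line: azure (2), sunbeam (2), hurries (2) → 6

6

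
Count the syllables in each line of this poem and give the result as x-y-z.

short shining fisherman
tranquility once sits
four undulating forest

Line 1: "short shining fisherman": 1+2+3 = 6
Line 2: "tranquility once sits": 4+1+1 = 6
Line 3: "four undulating forest": 1+4+2 = 7

6-6-7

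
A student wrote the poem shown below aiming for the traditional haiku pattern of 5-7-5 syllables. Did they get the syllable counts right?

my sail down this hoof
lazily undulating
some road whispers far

Yes

Line 1: "my sail down this hoof": 1+1+1+1+1 = 5 ✓
Line 2: "lazily undulating": 3+4 = 7 ✓
Line 3: "some road whispers far": 1+1+2+1 = 5 ✓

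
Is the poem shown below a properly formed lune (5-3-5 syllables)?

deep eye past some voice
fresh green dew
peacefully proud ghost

Yes

Line 1: "deep eye past some voice": 1+1+1+1+1 = 5 ✓
Line 2: "fresh green dew": 1+1+1 = 3 ✓
Line 3: "peacefully proud ghost": 3+1+1 = 5 ✓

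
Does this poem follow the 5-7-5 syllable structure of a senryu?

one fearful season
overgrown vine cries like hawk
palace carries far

Line 1: one (1), fearful (2), season (2) → 5 ✓
Line 2: overgrown (3), vine (1), cries (1), like (1), hawk (1) → 7 ✓
Line 3: palace (2), carries (2), far (1) → 5 ✓

Yes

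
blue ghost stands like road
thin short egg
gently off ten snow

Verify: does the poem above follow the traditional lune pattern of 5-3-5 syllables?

Line 1: blue (1), ghost (1), stands (1), like (1), road (1) → 5 ✓
Line 2: thin (1), short (1), egg (1) → 3 ✓
Line 3: gently (2), off (1), ten (1), snow (1) → 5 ✓

Yes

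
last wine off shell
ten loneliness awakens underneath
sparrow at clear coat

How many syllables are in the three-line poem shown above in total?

19

Line 1: "last wine off shell": 1+1+1+1 = 4
Line 2: "ten loneliness awakens underneath": 1+3+3+3 = 10
Line 3: "sparrow at clear coat": 2+1+1+1 = 5
Total: 4 + 10 + 5 = 19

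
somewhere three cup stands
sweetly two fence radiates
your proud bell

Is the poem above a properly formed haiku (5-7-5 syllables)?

No

Line 1: somewhere(2) + three(1) + cup(1) + stands(1) = 5 ✓
Line 2: sweetly(2) + two(1) + fence(1) + radiates(3) = 7 ✓
Line 3: your(1) + proud(1) + bell(1) = 3 (expected 5)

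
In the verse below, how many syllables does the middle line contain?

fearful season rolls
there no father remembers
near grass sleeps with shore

7

The middle line: there(1) + no(1) + father(2) + remembers(3) = 7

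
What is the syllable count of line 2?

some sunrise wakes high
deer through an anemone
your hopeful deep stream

Line 2: deer(1) + through(1) + an(1) + anemone(4) = 7

7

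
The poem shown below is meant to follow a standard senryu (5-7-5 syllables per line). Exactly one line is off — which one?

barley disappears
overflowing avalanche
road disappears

The third line

Line 1: barley (2), disappears (3) → 5 ✓
Line 2: overflowing (4), avalanche (3) → 7 ✓
Line 3: road (1), disappears (3) → 4 (expected 5)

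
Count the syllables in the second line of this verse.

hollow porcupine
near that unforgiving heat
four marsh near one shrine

7

The second line: "near that unforgiving heat": 1+1+4+1 = 7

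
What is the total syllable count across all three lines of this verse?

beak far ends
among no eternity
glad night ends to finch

15

Line 1: beak(1) + far(1) + ends(1) = 3
Line 2: among(2) + no(1) + eternity(4) = 7
Line 3: glad(1) + night(1) + ends(1) + to(1) + finch(1) = 5
Total: 3 + 7 + 5 = 15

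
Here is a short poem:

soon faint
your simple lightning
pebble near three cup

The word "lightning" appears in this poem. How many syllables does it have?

2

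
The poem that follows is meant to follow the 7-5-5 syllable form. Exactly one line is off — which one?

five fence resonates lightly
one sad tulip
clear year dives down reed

Line 1: five (1), fence (1), resonates (3), lightly (2) → 7 ✓
Line 2: one (1), sad (1), tulip (2) → 4 (expected 5)
Line 3: clear (1), year (1), dives (1), down (1), reed (1) → 5 ✓

The second line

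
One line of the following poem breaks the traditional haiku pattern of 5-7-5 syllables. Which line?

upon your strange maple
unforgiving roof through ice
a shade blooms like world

Line 1: "upon your strange maple": 2+1+1+2 = 6 (expected 5)
Line 2: "unforgiving roof through ice": 4+1+1+1 = 7 ✓
Line 3: "a shade blooms like world": 1+1+1+1+1 = 5 ✓

The first line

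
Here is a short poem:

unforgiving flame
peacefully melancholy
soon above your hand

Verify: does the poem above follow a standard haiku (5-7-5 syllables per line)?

Yes

Line 1: "unforgiving flame": 4+1 = 5 ✓
Line 2: "peacefully melancholy": 3+4 = 7 ✓
Line 3: "soon above your hand": 1+2+1+1 = 5 ✓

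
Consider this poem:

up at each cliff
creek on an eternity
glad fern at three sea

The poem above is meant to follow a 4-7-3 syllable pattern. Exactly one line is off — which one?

Line 3

Line 1: up(1) + at(1) + each(1) + cliff(1) = 4 ✓
Line 2: creek(1) + on(1) + an(1) + eternity(4) = 7 ✓
Line 3: glad(1) + fern(1) + at(1) + three(1) + sea(1) = 5 (expected 3)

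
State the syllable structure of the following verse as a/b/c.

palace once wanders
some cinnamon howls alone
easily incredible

5/7/7

Line 1: palace (2), once (1), wanders (2) → 5
Line 2: some (1), cinnamon (3), howls (1), alone (2) → 7
Line 3: easily (3), incredible (4) → 7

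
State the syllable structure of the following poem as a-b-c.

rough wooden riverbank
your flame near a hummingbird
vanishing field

6-7-4

Line 1: "rough wooden riverbank": 1+2+3 = 6
Line 2: "your flame near a hummingbird": 1+1+1+1+3 = 7
Line 3: "vanishing field": 3+1 = 4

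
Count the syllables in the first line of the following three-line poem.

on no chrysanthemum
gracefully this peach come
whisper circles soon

6

The first line: "on no chrysanthemum": 1+1+4 = 6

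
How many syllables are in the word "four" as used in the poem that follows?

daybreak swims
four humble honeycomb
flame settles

1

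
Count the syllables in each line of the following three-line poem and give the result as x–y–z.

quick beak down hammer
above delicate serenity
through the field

5–9–3

Line 1: quick (1), beak (1), down (1), hammer (2) → 5
Line 2: above (2), delicate (3), serenity (4) → 9
Line 3: through (1), the (1), field (1) → 3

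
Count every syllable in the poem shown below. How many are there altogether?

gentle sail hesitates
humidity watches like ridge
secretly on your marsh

Line 1: "gentle sail hesitates": 2+1+3 = 6
Line 2: "humidity watches like ridge": 4+2+1+1 = 8
Line 3: "secretly on your marsh": 3+1+1+1 = 6
Total: 6 + 8 + 6 = 20

20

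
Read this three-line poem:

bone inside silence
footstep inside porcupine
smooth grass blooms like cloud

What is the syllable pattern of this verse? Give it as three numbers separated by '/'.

5/7/5

Line 1: bone(1) + inside(2) + silence(2) = 5
Line 2: footstep(2) + inside(2) + porcupine(3) = 7
Line 3: smooth(1) + grass(1) + blooms(1) + like(1) + cloud(1) = 5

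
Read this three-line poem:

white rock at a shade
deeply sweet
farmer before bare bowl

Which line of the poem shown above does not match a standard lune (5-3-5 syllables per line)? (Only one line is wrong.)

Line 3

Line 1: "white rock at a shade": 1+1+1+1+1 = 5 ✓
Line 2: "deeply sweet": 2+1 = 3 ✓
Line 3: "farmer before bare bowl": 2+2+1+1 = 6 (expected 5)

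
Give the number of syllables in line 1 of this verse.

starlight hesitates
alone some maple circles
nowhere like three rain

5

Line 1: starlight(2) + hesitates(3) = 5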